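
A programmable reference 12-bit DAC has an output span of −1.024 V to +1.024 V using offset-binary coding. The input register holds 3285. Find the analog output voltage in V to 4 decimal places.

LSB = 2.048 V / 2^12 = 0.500 mV.
V_out = (−1.024) + 3285 × 0.0005 V = 0.6185 V.

0.6185 V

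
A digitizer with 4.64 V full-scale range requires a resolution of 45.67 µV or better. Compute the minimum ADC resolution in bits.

17 bits

Number of steps required ≥ 4.64 V / 45.67 µV = 101598.42.
Need 2^N ≥ 101598.42; 2^16 = 65536, 2^17 = 131072.
Minimum N = 17.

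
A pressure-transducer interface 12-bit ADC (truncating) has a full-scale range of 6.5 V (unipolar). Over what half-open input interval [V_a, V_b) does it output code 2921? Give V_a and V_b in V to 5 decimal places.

LSB = 6.5/2^12 = 1.587 mV.
V_a = V_low + 2921·LSB = 4.63538 V; V_b = V_low + 2922·LSB = 4.63696 V.

[4.63538 V, 4.63696 V)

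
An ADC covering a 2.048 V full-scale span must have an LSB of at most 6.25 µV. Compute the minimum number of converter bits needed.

19 bits

Number of steps required ≥ 2.048 V / 6.25 µV = 327680.00.
Need 2^N ≥ 327680.00; 2^18 = 262144, 2^19 = 524288.
Minimum N = 19.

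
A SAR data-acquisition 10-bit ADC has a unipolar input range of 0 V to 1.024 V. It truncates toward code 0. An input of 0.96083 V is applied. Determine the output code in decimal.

code 960

With 1024 levels over 1.024 V, one step is 1.000 mV.
Input sits at 960.830 steps above V_low.
Floor → code 960.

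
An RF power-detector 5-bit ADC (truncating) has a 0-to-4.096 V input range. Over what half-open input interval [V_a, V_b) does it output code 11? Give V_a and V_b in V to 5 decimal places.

LSB = 4.096/2^5 = 128.000 mV.
V_a = V_low + 11·LSB = 1.408 V; V_b = V_low + 12·LSB = 1.536 V.

[1.40800 V, 1.53600 V)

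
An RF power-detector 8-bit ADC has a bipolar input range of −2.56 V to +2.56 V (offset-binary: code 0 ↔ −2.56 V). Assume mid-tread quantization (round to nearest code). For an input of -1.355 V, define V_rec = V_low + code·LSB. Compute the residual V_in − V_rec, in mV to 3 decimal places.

5.000 mV

One LSB is 5.12 V / 256 = 20.000 mV.
(V_in − V_low)/LSB = (-1.355 − (−2.56))/0.02 = 60.2500 → code 60 (round).
V_rec = (−2.56) + 60·0.02 = -1.36 V.
Difference: 0.005 V → 5.000 mV.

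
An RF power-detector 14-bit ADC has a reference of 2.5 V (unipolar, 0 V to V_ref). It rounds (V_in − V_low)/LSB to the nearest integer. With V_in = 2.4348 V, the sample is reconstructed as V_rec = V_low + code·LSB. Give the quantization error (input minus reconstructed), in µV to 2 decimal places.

One LSB is 2.5 V / 16384 = 152.59 µV.
Scaled input = 15956.7053 LSBs, so code = 15957.
Code 15957 maps back to 0 + 15957×0.000152588 V = 2.434845 V.
V_in − V_rec = -4.49707e-05 V = -44.97 µV.

-44.97 µV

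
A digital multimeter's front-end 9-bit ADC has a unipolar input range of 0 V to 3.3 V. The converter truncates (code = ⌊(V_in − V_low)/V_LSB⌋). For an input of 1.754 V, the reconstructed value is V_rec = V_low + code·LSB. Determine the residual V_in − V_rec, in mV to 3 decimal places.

0.875 mV

Step size: 3.3 V ÷ 2^9 = 6.445 mV.
Scaled input = 272.1358 LSBs, so code = 272.
Code 272 maps back to 0 + 272×0.00644531 V = 1.753125 V.
Error = 1.754 − 1.753125 = 0.000875 V = 0.875 mV.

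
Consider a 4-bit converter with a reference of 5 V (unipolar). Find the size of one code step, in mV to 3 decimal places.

312.500 mV

Full-scale span = 5 V.
LSB = 5 / 2^4 = 5 / 16 = 0.3125 V = 312.500 mV.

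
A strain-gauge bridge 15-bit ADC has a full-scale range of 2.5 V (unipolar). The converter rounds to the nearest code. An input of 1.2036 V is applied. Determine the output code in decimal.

With 32768 levels over 2.5 V, one step is 76.29 µV.
Input sits at 15775.826 steps above V_low.
round(15775.826) = 15776.

code 15776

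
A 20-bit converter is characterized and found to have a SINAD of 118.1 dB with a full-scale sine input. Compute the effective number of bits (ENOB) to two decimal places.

ENOB = (SINAD − 1.76) / 6.02 = (118.1 − 1.76)/6.02 = 19.326.

19.33 bits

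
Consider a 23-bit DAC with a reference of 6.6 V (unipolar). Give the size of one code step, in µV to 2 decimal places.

0.79 µV

Full-scale span = 6.6 V.
LSB = 6.6 / 2^23 = 6.6 / 8388608 = 7.86781e-07 V = 0.79 µV.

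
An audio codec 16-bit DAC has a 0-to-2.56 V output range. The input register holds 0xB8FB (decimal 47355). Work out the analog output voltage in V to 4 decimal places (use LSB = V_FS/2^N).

1.8498 V

LSB = 2.56 V / 2^16 = 39.06 µV.
Code 0xB8FB = 47355 decimal.
V_out = 0 + 47355 × 3.90625e-05 V = 1.8498 V.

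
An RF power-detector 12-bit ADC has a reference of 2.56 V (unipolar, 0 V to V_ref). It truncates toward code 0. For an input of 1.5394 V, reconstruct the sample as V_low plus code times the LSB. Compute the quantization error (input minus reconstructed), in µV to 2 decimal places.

25.00 µV

One LSB is 2.56 V / 4096 = 0.625 mV.
Scaled input = 2463.0400 LSBs, so code = 2463.
Reconstructed: 1.539375 V.
Difference: 2.5e-05 V → 25.00 µV.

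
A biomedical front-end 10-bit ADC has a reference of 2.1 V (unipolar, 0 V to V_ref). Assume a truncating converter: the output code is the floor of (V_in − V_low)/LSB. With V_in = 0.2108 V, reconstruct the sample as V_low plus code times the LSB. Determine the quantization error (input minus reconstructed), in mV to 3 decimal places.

1.620 mV

Step size: 2.1 V ÷ 2^10 = 2.051 mV.
Scaled input = 102.7901 LSBs, so code = 102.
Reconstructed: 0.20917969 V.
V_in − V_rec = 0.00162031 V = 1.620 mV.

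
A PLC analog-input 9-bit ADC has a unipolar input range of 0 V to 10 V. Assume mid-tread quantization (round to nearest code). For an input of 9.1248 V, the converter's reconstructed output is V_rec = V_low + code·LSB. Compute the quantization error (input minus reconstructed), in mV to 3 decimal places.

3.706 mV

One LSB is 10 V / 512 = 19.531 mV.
(V_in − V_low)/LSB = (9.1248 − 0)/0.0195312 = 467.1898 → code 467 (round).
Code 467 maps back to 0 + 467×0.0195312 V = 9.1210938 V.
Error = 9.1248 − 9.1210938 = 0.00370625 V = 3.706 mV.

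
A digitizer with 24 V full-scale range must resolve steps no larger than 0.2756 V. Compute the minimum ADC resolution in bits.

7 bits

Number of steps required ≥ 24 V / 0.2756 V = 87.08.
Need 2^N ≥ 87.08; 2^6 = 64, 2^7 = 128.
Minimum N = 7.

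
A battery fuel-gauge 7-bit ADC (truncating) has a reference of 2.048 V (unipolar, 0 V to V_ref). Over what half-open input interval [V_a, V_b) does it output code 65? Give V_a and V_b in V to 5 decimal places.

[1.04000 V, 1.05600 V)

LSB = 2.048/2^7 = 16.000 mV.
V_a = V_low + 65·LSB = 1.04 V; V_b = V_low + 66·LSB = 1.056 V.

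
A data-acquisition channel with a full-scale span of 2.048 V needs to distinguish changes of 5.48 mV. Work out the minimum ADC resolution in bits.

Number of steps required ≥ 2.048 V / 5.48 mV = 373.72.
Need 2^N ≥ 373.72; 2^8 = 256, 2^9 = 512.
Minimum N = 9.

9 bits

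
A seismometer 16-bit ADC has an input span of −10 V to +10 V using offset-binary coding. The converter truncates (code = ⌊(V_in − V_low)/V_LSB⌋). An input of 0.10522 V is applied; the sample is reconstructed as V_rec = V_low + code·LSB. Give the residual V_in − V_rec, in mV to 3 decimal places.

0.240 mV

One LSB is 20 V / 65536 = 305.18 µV.
(0.10522 − (−10))/0.000305176 = 33112.7849; ⌊·⌋ gives code 33112.
Reconstructed: 0.10498047 V.
Error = 0.10522 − 0.10498047 = 0.000239531 V = 0.240 mV.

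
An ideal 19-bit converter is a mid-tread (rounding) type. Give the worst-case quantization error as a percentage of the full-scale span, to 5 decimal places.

Rounding → worst-case error = ½ LSB = V_FS/2^20, so 100/1048576 = 9.53674e-05 % of full scale.

0.00010 %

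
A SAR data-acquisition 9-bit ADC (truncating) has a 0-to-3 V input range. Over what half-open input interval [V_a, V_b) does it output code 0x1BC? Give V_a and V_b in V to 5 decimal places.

LSB = 3/2^9 = 5.859 mV.
Code 0x1BC = 444 decimal.
V_a = V_low + 444·LSB = 2.60156 V; V_b = V_low + 445·LSB = 2.60742 V.

[2.60156 V, 2.60742 V)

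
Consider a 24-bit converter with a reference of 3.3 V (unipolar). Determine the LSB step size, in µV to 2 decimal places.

0.20 µV

Full-scale span = 3.3 V.
LSB = 3.3 / 2^24 = 3.3 / 16777216 = 1.96695e-07 V = 0.20 µV.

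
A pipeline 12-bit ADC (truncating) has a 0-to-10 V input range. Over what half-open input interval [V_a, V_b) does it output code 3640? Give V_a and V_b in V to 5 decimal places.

[8.88672 V, 8.88916 V)

LSB = 10/2^12 = 2.441 mV.
V_a = V_low + 3640·LSB = 8.88672 V; V_b = V_low + 3641·LSB = 8.88916 V.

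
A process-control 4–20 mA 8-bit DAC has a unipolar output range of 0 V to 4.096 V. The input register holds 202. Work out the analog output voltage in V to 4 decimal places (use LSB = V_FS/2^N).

3.2320 V

LSB = 4.096 V / 2^8 = 16.000 mV.
V_out = 0 + 202 × 0.016 V = 3.232 V.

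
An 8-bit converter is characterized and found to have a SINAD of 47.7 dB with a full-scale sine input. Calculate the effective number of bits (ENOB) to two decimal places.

ENOB = (SINAD − 1.76) / 6.02 = (47.7 − 1.76)/6.02 = 7.631.

7.63 bits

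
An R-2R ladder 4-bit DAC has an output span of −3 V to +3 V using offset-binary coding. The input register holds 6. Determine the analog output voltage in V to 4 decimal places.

LSB = 6 V / 2^4 = 375.000 mV.
V_out = (−3) + 6 × 0.375 V = -0.75 V.

-0.7500 V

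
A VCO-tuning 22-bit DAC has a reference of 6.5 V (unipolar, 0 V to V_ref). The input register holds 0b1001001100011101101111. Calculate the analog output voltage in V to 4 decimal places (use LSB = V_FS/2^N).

LSB = 6.5 V / 2^22 = 1.55 µV.
Code 0b1001001100011101101111 = 2410351 decimal.
V_out = 0 + 2410351 × 1.54972e-06 V = 3.73537 V.

3.7354 V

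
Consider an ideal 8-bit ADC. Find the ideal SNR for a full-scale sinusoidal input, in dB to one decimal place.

SNR ≈ 6.02·N + 1.76 dB = 6.02·8 + 1.76 = 49.92 dB.

49.9 dB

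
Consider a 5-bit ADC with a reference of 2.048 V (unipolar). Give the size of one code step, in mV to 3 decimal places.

64.000 mV

Full-scale span = 2.048 V.
LSB = 2.048 / 2^5 = 2.048 / 32 = 0.064 V = 64.000 mV.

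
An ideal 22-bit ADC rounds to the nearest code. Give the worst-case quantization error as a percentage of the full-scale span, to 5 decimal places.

Rounding → worst-case error = ½ LSB = V_FS/2^23, so 100/8388608 = 1.19209e-05 % of full scale.

0.00001 %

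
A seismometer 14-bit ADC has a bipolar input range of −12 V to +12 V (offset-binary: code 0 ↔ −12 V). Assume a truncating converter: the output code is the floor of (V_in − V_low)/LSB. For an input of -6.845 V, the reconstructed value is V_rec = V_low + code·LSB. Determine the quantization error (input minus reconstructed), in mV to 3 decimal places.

LSB = 24/2^14 = 1.465 mV.
(V_in − V_low)/LSB = (-6.845 − (−12))/0.00146484 = 3519.1467 → code 3519 (floor).
V_rec = (−12) + 3519·0.00146484 = -6.8452148 V.
Difference: 0.000214844 V → 0.215 mV.

0.215 mV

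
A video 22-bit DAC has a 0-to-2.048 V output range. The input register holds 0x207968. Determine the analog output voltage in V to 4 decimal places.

LSB = 2.048 V / 2^22 = 0.49 µV.
Code 0x207968 = 2128232 decimal.
V_out = 0 + 2128232 × 4.88281e-07 V = 1.03918 V.

1.0392 V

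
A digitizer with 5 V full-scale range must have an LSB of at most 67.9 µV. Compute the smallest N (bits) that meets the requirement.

Number of steps required ≥ 5 V / 67.9 µV = 73637.70.
Need 2^N ≥ 73637.70; 2^16 = 65536, 2^17 = 131072.
Minimum N = 17.

17 bits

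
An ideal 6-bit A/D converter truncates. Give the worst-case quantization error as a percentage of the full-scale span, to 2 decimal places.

1.56 %

Truncating → worst-case error = 1 LSB = V_FS/2^6, so 100/64 = 1.5625 % of full scale.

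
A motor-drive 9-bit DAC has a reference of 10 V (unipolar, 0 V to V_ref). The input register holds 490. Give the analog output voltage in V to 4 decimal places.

LSB = 10 V / 2^9 = 19.531 mV.
V_out = 0 + 490 × 0.0195312 V = 9.57031 V.

9.5703 V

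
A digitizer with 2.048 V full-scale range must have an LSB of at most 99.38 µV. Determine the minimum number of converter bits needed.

Number of steps required ≥ 2.048 V / 99.38 µV = 20607.77.
Need 2^N ≥ 20607.77; 2^14 = 16384, 2^15 = 32768.
Minimum N = 15.

15 bits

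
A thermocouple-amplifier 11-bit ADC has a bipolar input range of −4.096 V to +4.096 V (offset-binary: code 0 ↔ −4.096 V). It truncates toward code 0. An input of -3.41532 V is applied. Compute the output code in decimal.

code 170

With 2048 levels over 8.192 V, one step is 4.000 mV.
(V_in − V_low)/LSB = (-3.41532 − (−4.096)) / 0.004 = 170.170.
So the output code is 170.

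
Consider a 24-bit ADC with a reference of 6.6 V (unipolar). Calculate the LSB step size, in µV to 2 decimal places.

0.39 µV

Full-scale span = 6.6 V.
LSB = 6.6 / 2^24 = 6.6 / 16777216 = 3.93391e-07 V = 0.39 µV.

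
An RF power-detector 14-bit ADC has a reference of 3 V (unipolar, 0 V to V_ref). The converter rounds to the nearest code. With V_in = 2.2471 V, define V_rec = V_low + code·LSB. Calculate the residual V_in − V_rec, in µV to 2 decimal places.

29.69 µV

Step size: 3 V ÷ 2^14 = 183.11 µV.
(V_in − V_low)/LSB = (2.2471 − 0)/0.000183105 = 12272.1621 → code 12272 (round).
V_rec = 0 + 12272·0.000183105 = 2.2470703 V.
V_in − V_rec = 2.96875e-05 V = 29.69 µV.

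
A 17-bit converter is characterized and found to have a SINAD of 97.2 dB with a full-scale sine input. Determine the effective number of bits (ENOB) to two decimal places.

ENOB = (SINAD − 1.76) / 6.02 = (97.2 − 1.76)/6.02 = 15.854.

15.85 bits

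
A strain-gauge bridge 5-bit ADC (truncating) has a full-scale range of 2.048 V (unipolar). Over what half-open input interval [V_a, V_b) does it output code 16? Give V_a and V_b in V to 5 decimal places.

LSB = 2.048/2^5 = 64.000 mV.
V_a = V_low + 16·LSB = 1.024 V; V_b = V_low + 17·LSB = 1.088 V.

[1.02400 V, 1.08800 V)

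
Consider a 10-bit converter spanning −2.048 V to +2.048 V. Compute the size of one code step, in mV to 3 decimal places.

4.000 mV

Full-scale span = 4.096 V.
LSB = 4.096 / 2^10 = 4.096 / 1024 = 0.004 V = 4.000 mV.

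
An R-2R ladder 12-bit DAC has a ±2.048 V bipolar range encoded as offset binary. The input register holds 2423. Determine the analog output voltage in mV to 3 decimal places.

375.000 mV

LSB = 4.096 V / 2^12 = 1.000 mV.
V_out = (−2.048) + 2423 × 0.001 V = 0.375 V.
= 375.000 mV.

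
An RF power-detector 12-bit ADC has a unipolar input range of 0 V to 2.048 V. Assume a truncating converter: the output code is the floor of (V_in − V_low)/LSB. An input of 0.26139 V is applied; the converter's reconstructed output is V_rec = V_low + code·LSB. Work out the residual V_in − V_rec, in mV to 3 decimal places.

0.390 mV

Step size: 2.048 V ÷ 2^12 = 0.500 mV.
(0.26139 − 0)/0.0005 = 522.7800; ⌊·⌋ gives code 522.
Code 522 maps back to 0 + 522×0.0005 V = 0.261 V.
Difference: 0.00039 V → 0.390 mV.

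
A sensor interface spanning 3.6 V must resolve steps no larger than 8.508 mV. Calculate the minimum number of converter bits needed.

Number of steps required ≥ 3.6 V / 8.508 mV = 423.13.
Need 2^N ≥ 423.13; 2^8 = 256, 2^9 = 512.
Minimum N = 9.

9 bits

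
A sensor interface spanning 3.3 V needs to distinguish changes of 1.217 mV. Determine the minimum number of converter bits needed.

Number of steps required ≥ 3.3 V / 1.217 mV = 2711.59.
Need 2^N ≥ 2711.59; 2^11 = 2048, 2^12 = 4096.
Minimum N = 12.

12 bits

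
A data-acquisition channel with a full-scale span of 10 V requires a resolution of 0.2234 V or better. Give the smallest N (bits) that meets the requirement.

6 bits

Number of steps required ≥ 10 V / 0.2234 V = 44.76.
Need 2^N ≥ 44.76; 2^5 = 32, 2^6 = 64.
Minimum N = 6.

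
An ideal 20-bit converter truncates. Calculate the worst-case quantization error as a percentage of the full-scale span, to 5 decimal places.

0.00010 %

Truncating → worst-case error = 1 LSB = V_FS/2^20, so 100/1048576 = 9.53674e-05 % of full scale.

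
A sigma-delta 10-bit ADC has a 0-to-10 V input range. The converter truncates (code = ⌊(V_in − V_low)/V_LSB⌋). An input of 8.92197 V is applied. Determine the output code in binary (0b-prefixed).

With 1024 levels over 10 V, one step is 9.766 mV.
(8.92197 − 0) / 0.00976562 = 913.610 LSBs.
⌊·⌋(913.610) = 913.
In binary (0b-prefixed): 0b1110010001.

code 0b1110010001 (decimal 913)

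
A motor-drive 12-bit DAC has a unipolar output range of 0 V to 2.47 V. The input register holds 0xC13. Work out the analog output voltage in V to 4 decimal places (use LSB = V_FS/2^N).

1.8640 V

LSB = 2.47 V / 2^12 = 0.603 mV.
Code 0xC13 = 3091 decimal.
V_out = 0 + 3091 × 0.000603027 V = 1.86396 V.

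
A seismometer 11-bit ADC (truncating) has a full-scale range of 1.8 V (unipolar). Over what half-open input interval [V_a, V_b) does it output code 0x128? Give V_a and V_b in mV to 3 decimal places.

LSB = 1.8/2^11 = 0.879 mV.
Code 0x128 = 296 decimal.
V_a = V_low + 296·LSB = 0.260156 V; V_b = V_low + 297·LSB = 0.261035 V.

[260.156 mV, 261.035 mV)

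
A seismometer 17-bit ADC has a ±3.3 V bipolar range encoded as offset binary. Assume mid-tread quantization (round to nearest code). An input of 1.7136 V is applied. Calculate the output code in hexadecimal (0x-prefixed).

code 0x184EF (decimal 99567)

LSB = 6.6 V / 131072 = 50.35 µV.
(1.7136 − (−3.3)) / 5.0354e-05 = 99567.057 LSBs.
So the output code is 99567.
In hexadecimal (0x-prefixed): 0x184EF.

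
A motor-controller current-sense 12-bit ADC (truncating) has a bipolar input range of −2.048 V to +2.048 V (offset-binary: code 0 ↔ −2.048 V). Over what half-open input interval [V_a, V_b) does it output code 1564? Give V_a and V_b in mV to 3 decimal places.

LSB = 4.096/2^12 = 1.000 mV.
V_a = V_low + 1564·LSB = -0.484 V; V_b = V_low + 1565·LSB = -0.483 V.

[-484.000 mV, -483.000 mV)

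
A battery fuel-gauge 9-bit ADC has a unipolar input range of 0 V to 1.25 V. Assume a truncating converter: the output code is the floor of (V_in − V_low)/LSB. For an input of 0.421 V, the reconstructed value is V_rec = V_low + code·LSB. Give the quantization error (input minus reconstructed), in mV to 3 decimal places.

1.078 mV

One LSB is 1.25 V / 512 = 2.441 mV.
(V_in − V_low)/LSB = (0.421 − 0)/0.00244141 = 172.4416 → code 172 (floor).
Code 172 maps back to 0 + 172×0.00244141 V = 0.41992188 V.
Difference: 0.00107813 V → 1.078 mV.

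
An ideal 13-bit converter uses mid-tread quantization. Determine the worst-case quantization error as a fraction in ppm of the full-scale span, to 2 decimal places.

61.04 ppm

Rounding → worst-case error = ½ LSB = V_FS/2^14, so 1e+06/16384 = 61.0352 ppm of full scale.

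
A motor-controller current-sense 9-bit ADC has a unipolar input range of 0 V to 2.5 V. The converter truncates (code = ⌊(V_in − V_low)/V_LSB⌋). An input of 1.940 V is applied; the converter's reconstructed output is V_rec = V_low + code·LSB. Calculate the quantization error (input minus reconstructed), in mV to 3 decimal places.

One LSB is 2.5 V / 512 = 4.883 mV.
(1.940 − 0)/0.00488281 = 397.3120; ⌊·⌋ gives code 397.
V_rec = 0 + 397·0.00488281 = 1.9384766 V.
Difference: 0.00152344 V → 1.523 mV.

1.523 mV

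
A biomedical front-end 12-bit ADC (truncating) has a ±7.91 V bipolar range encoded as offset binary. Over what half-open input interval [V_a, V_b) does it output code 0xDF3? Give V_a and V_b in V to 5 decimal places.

LSB = 15.82/2^12 = 3.862 mV.
Code 0xDF3 = 3571 decimal.
V_a = V_low + 3571·LSB = 5.88229 V; V_b = V_low + 3572·LSB = 5.88615 V.

[5.88229 V, 5.88615 V)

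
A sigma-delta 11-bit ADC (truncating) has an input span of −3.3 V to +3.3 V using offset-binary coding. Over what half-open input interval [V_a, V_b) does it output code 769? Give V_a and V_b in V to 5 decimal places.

[-0.82178 V, -0.81855 V)

LSB = 6.6/2^11 = 3.223 mV.
V_a = V_low + 769·LSB = -0.821777 V; V_b = V_low + 770·LSB = -0.818555 V.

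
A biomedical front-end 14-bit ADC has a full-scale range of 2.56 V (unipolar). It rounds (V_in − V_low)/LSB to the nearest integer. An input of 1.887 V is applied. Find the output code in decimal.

With 16384 levels over 2.56 V, one step is 156.25 µV.
(V_in − V_low)/LSB = (1.887 − 0) / 0.00015625 = 12076.800.
So the output code is 12077.

code 12077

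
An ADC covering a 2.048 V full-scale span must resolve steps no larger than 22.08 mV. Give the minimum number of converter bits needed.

7 bits

Number of steps required ≥ 2.048 V / 22.08 mV = 92.75.
Need 2^N ≥ 92.75; 2^6 = 64, 2^7 = 128.
Minimum N = 7.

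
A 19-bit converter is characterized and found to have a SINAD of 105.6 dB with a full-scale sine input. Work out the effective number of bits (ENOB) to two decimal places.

17.25 bits

ENOB = (SINAD − 1.76) / 6.02 = (105.6 − 1.76)/6.02 = 17.249.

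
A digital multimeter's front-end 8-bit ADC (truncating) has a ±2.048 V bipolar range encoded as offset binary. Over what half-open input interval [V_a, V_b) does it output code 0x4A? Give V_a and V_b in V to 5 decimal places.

LSB = 4.096/2^8 = 16.000 mV.
Code 0x4A = 74 decimal.
V_a = V_low + 74·LSB = -0.864 V; V_b = V_low + 75·LSB = -0.848 V.

[-0.86400 V, -0.84800 V)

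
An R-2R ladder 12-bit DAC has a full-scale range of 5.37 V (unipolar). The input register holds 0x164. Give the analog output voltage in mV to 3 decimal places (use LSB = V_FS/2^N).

LSB = 5.37 V / 2^12 = 1.311 mV.
Code 0x164 = 356 decimal.
V_out = 0 + 356 × 0.00131104 V = 0.466729 V.
= 466.729 mV.

466.729 mV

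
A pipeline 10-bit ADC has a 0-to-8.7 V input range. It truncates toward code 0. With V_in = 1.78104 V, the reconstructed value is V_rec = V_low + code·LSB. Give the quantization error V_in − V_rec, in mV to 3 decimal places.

5.356 mV

Step size: 8.7 V ÷ 2^10 = 8.496 mV.
(1.78104 − 0)/0.00849609 = 209.6305; ⌊·⌋ gives code 209.
Code 209 maps back to 0 + 209×0.00849609 V = 1.7756836 V.
V_in − V_rec = 0.00535641 V = 5.356 mV.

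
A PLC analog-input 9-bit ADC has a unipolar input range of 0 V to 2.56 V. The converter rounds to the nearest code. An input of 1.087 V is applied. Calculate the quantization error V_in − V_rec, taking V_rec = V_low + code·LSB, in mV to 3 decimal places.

One LSB is 2.56 V / 512 = 5.000 mV.
(V_in − V_low)/LSB = (1.087 − 0)/0.005 = 217.4000 → code 217 (round).
V_rec = 0 + 217·0.005 = 1.085 V.
Difference: 0.002 V → 2.000 mV.

2.000 mV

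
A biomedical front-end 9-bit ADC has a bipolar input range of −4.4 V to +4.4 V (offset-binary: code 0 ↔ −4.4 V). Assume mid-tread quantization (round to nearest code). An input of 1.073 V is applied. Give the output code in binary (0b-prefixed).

code 0b100111110 (decimal 318)

With 512 levels over 8.8 V, one step is 17.188 mV.
Input sits at 318.429 steps above V_low.
round(318.429) = 318.
In binary (0b-prefixed): 0b100111110.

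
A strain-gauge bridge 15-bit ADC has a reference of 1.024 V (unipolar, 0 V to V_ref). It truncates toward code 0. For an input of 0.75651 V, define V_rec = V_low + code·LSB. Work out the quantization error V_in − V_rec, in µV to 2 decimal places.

One LSB is 1.024 V / 32768 = 31.25 µV.
(V_in − V_low)/LSB = (0.75651 − 0)/3.125e-05 = 24208.3200 → code 24208 (floor).
V_rec = 0 + 24208·3.125e-05 = 0.7565 V.
Difference: 1e-05 V → 10.00 µV.

10.00 µV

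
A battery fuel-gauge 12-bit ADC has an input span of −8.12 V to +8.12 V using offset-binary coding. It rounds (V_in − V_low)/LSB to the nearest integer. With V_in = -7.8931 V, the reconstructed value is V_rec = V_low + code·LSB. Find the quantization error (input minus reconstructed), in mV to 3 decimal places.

0.904 mV

LSB = 16.24/2^12 = 3.965 mV.
(-7.8931 − (−8.12))/0.00396484 = 57.2280; round gives code 57.
Code 57 maps back to (−8.12) + 57×0.00396484 V = -7.8940039 V.
Difference: 0.000903906 V → 0.904 mV.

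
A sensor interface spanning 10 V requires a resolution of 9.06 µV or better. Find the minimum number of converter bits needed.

21 bits

Number of steps required ≥ 10 V / 9.06 µV = 1103752.76.
Need 2^N ≥ 1103752.76; 2^20 = 1048576, 2^21 = 2097152.
Minimum N = 21.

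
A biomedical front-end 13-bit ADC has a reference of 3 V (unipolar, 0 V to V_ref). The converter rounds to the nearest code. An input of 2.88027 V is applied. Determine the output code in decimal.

code 7865

Full-scale span = 3 V; LSB = 3/2^13 = 366.21 µV.
(2.88027 − 0) / 0.000366211 = 7865.057 LSBs.
round(7865.057) = 7865.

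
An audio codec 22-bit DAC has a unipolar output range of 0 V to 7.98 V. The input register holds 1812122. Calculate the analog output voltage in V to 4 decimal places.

LSB = 7.98 V / 2^22 = 1.90 µV.
V_out = 0 + 1812122 × 1.90258e-06 V = 3.44771 V.

3.4477 V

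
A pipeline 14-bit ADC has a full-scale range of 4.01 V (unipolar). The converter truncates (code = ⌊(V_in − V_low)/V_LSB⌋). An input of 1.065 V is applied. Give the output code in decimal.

With 16384 levels over 4.01 V, one step is 244.75 µV.
(V_in − V_low)/LSB = (1.065 − 0) / 0.000244751 = 4351.362.
So the output code is 4351.

code 4351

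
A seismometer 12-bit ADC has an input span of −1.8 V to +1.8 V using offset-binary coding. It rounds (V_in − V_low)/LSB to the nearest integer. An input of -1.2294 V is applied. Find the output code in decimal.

code 649

With 4096 levels over 3.6 V, one step is 0.879 mV.
(V_in − V_low)/LSB = (-1.2294 − (−1.8)) / 0.000878906 = 649.216.
Round → code 649.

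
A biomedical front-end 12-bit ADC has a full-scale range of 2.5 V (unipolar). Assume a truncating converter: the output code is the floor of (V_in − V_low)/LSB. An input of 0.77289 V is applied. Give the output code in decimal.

code 1266

With 4096 levels over 2.5 V, one step is 0.610 mV.
(V_in − V_low)/LSB = (0.77289 − 0) / 0.000610352 = 1266.303.
So the output code is 1266.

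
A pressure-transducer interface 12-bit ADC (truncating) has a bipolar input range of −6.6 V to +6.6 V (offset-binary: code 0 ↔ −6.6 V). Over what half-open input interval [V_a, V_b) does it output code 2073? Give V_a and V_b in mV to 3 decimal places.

LSB = 13.2/2^12 = 3.223 mV.
V_a = V_low + 2073·LSB = 0.0805664 V; V_b = V_low + 2074·LSB = 0.0837891 V.

[80.566 mV, 83.789 mV)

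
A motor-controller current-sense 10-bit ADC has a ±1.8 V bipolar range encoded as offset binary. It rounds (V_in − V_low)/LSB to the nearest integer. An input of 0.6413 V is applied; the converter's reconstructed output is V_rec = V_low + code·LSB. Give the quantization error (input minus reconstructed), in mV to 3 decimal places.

One LSB is 3.6 V / 1024 = 3.516 mV.
(V_in − V_low)/LSB = (0.6413 − (−1.8))/0.00351563 = 694.4142 → code 694 (round).
V_rec = (−1.8) + 694·0.00351563 = 0.63984375 V.
V_in − V_rec = 0.00145625 V = 1.456 mV.

1.456 mV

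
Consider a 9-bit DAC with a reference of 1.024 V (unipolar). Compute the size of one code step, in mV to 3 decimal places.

2.000 mV

Full-scale span = 1.024 V.
LSB = 1.024 / 2^9 = 1.024 / 512 = 0.002 V = 2.000 mV.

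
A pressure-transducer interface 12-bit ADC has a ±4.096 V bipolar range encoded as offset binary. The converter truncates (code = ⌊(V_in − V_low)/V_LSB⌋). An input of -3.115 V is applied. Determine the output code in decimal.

code 490

Full-scale span = 8.192 V; LSB = 8.192/2^12 = 2.000 mV.
Input sits at 490.500 steps above V_low.
⌊·⌋(490.500) = 490.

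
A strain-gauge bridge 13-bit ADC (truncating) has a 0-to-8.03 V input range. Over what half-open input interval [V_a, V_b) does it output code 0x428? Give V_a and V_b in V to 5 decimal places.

LSB = 8.03/2^13 = 0.980 mV.
Code 0x428 = 1064 decimal.
V_a = V_low + 1064·LSB = 1.04296 V; V_b = V_low + 1065·LSB = 1.04394 V.

[1.04296 V, 1.04394 V)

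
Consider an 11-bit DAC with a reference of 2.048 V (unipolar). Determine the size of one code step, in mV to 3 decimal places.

Full-scale span = 2.048 V.
LSB = 2.048 / 2^11 = 2.048 / 2048 = 0.001 V = 1.000 mV.

1.000 mV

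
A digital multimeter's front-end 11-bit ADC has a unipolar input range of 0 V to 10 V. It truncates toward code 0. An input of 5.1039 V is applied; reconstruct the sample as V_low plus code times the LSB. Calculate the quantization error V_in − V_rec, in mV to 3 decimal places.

1.361 mV

LSB = 10/2^11 = 4.883 mV.
Scaled input = 1045.2787 LSBs, so code = 1045.
V_rec = 0 + 1045·0.00488281 = 5.1025391 V.
Error = 5.1039 − 5.1025391 = 0.00136094 V = 1.361 mV.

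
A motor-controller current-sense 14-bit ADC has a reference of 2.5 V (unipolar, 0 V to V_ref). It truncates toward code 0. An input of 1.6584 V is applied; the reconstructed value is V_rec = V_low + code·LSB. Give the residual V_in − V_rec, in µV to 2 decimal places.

74.80 µV

LSB = 2.5/2^14 = 152.59 µV.
Scaled input = 10868.4902 LSBs, so code = 10868.
V_rec = 0 + 10868·0.000152588 = 1.6583252 V.
Error = 1.6584 − 1.6583252 = 7.48047e-05 V = 74.80 µV.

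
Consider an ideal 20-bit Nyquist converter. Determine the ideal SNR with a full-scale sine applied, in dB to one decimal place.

SNR ≈ 6.02·N + 1.76 dB = 6.02·20 + 1.76 = 122.16 dB.

122.2 dB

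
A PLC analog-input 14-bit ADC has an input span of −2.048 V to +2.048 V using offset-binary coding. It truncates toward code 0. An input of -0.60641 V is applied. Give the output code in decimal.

Full-scale span = 4.096 V; LSB = 4.096/2^14 = 250.00 µV.
(V_in − V_low)/LSB = (-0.60641 − (−2.048)) / 0.00025 = 5766.360.
So the output code is 5766.

code 5766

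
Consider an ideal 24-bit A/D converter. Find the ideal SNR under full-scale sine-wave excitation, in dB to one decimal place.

146.2 dB

SNR ≈ 6.02·N + 1.76 dB = 6.02·24 + 1.76 = 146.24 dB.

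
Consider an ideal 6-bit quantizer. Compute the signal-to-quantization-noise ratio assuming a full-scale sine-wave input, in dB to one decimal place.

SNR ≈ 6.02·N + 1.76 dB = 6.02·6 + 1.76 = 37.88 dB.

37.9 dB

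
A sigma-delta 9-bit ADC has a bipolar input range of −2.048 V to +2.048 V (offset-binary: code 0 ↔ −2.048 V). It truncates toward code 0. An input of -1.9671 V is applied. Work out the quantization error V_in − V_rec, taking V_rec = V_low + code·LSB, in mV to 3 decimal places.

0.900 mV

Step size: 4.096 V ÷ 2^9 = 8.000 mV.
(-1.9671 − (−2.048))/0.008 = 10.1125; ⌊·⌋ gives code 10.
V_rec = (−2.048) + 10·0.008 = -1.968 V.
Error = -1.9671 − (−1.968) = 0.0009 V = 0.900 mV.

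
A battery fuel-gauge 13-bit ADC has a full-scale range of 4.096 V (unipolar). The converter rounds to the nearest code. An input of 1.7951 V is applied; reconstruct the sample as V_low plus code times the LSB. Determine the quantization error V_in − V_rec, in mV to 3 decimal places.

0.100 mV

One LSB is 4.096 V / 8192 = 0.500 mV.
Scaled input = 3590.2000 LSBs, so code = 3590.
V_rec = 0 + 3590·0.0005 = 1.795 V.
Difference: 0.0001 V → 0.100 mV.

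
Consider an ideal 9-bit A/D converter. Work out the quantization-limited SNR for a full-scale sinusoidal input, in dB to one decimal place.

SNR ≈ 6.02·N + 1.76 dB = 6.02·9 + 1.76 = 55.94 dB.

55.9 dB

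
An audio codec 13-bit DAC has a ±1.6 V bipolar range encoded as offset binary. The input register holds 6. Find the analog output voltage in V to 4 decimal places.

LSB = 3.2 V / 2^13 = 390.62 µV.
V_out = (−1.6) + 6 × 0.000390625 V = -1.59766 V.

-1.5977 V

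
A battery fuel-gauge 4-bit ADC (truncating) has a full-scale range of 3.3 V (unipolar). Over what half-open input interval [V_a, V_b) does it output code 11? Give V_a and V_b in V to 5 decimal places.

LSB = 3.3/2^4 = 206.250 mV.
V_a = V_low + 11·LSB = 2.26875 V; V_b = V_low + 12·LSB = 2.475 V.

[2.26875 V, 2.47500 V)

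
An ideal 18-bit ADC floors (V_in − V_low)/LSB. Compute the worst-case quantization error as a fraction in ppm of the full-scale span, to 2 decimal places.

Truncating → worst-case error = 1 LSB = V_FS/2^18, so 1e+06/262144 = 3.8147 ppm of full scale.

3.81 ppm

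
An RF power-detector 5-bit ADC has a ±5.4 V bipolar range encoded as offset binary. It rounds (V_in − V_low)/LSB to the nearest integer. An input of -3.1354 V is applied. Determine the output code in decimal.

Full-scale span = 10.8 V; LSB = 10.8/2^5 = 337.500 mV.
Input sits at 6.710 steps above V_low.
So the output code is 7.

code 7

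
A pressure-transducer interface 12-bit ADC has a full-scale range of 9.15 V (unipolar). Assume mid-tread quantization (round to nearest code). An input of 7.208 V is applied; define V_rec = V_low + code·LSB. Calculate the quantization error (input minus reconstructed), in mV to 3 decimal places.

Step size: 9.15 V ÷ 2^12 = 2.234 mV.
(V_in − V_low)/LSB = (7.208 − 0)/0.00223389 = 3226.6632 → code 3227 (round).
Reconstructed: 7.2087524 V.
V_in − V_rec = -0.000752441 V = -0.752 mV.

-0.752 mV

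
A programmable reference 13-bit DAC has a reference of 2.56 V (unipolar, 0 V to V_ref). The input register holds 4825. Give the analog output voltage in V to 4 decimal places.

LSB = 2.56 V / 2^13 = 312.50 µV.
V_out = 0 + 4825 × 0.0003125 V = 1.50781 V.

1.5078 V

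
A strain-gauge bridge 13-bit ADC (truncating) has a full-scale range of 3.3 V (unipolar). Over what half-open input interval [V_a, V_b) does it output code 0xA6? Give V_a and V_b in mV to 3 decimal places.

[66.870 mV, 67.273 mV)

LSB = 3.3/2^13 = 402.83 µV.
Code 0xA6 = 166 decimal.
V_a = V_low + 166·LSB = 0.0668701 V; V_b = V_low + 167·LSB = 0.0672729 V.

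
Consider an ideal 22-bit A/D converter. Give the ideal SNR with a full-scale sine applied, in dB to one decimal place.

134.2 dB

SNR ≈ 6.02·N + 1.76 dB = 6.02·22 + 1.76 = 134.20 dB.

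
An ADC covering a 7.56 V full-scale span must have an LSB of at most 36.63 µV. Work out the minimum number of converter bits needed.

18 bits

Number of steps required ≥ 7.56 V / 36.63 µV = 206388.21.
Need 2^N ≥ 206388.21; 2^17 = 131072, 2^18 = 262144.
Minimum N = 18.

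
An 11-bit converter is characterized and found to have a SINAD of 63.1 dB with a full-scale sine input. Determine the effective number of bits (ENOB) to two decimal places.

10.19 bits

ENOB = (SINAD − 1.76) / 6.02 = (63.1 − 1.76)/6.02 = 10.189.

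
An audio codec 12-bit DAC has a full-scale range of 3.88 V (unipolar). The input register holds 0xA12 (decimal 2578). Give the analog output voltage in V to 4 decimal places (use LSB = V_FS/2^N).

LSB = 3.88 V / 2^12 = 0.947 mV.
Code 0xA12 = 2578 decimal.
V_out = 0 + 2578 × 0.000947266 V = 2.44205 V.

2.4421 V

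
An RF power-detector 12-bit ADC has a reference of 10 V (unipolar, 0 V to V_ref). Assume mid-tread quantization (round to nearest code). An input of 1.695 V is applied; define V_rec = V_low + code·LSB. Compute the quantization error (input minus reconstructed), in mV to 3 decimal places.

0.664 mV

One LSB is 10 V / 4096 = 2.441 mV.
Scaled input = 694.2720 LSBs, so code = 694.
V_rec = 0 + 694·0.00244141 = 1.6943359 V.
V_in − V_rec = 0.000664063 V = 0.664 mV.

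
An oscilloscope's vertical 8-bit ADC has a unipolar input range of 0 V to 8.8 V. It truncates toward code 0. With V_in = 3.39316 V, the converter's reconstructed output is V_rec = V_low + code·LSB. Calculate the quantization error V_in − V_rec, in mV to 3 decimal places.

LSB = 8.8/2^8 = 34.375 mV.
Scaled input = 98.7101 LSBs, so code = 98.
V_rec = 0 + 98·0.034375 = 3.36875 V.
V_in − V_rec = 0.02441 V = 24.410 mV.

24.410 mV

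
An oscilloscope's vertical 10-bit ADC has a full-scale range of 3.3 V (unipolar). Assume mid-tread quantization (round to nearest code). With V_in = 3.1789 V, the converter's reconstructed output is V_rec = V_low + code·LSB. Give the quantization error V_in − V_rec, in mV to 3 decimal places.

1.361 mV

LSB = 3.3/2^10 = 3.223 mV.
(3.1789 − 0)/0.00322266 = 986.4223; round gives code 986.
Code 986 maps back to 0 + 986×0.00322266 V = 3.1775391 V.
Error = 3.1789 − 3.1775391 = 0.00136094 V = 1.361 mV.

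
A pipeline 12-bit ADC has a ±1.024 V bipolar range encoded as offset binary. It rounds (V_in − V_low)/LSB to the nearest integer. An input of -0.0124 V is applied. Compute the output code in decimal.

code 2023

Full-scale span = 2.048 V; LSB = 2.048/2^12 = 0.500 mV.
Input sits at 2023.200 steps above V_low.
So the output code is 2023.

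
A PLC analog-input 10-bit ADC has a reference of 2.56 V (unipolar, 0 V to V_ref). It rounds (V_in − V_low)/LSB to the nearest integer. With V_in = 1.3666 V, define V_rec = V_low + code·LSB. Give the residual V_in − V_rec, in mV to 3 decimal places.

LSB = 2.56/2^10 = 2.500 mV.
Scaled input = 546.6400 LSBs, so code = 547.
Reconstructed: 1.3675 V.
V_in − V_rec = -0.0009 V = -0.900 mV.

-0.900 mV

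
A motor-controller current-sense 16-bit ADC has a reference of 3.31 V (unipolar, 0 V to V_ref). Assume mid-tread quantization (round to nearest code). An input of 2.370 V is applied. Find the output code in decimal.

With 65536 levels over 3.31 V, one step is 50.51 µV.
Input sits at 46924.568 steps above V_low.
round(46924.568) = 46925.

code 46925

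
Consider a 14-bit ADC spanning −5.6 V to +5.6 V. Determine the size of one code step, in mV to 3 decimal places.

Full-scale span = 11.2 V.
LSB = 11.2 / 2^14 = 11.2 / 16384 = 0.000683594 V = 0.684 mV.

0.684 mV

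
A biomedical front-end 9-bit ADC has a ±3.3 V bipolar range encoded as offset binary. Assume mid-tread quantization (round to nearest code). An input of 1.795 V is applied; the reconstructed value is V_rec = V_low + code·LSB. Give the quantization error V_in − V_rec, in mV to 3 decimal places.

3.203 mV

LSB = 6.6/2^9 = 12.891 mV.
(V_in − V_low)/LSB = (1.795 − (−3.3))/0.0128906 = 395.2485 → code 395 (round).
Code 395 maps back to (−3.3) + 395×0.0128906 V = 1.7917969 V.
V_in − V_rec = 0.00320312 V = 3.203 mV.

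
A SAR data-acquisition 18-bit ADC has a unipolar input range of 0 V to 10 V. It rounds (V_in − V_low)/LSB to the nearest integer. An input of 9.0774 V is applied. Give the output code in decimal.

With 262144 levels over 10 V, one step is 38.15 µV.
(V_in − V_low)/LSB = (9.0774 − 0) / 3.8147e-05 = 237958.595.
So the output code is 237959.

code 237959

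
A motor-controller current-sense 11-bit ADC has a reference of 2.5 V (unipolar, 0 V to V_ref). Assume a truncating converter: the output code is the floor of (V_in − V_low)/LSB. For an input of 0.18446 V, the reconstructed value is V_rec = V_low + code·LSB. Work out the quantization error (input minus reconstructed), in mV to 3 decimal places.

0.134 mV

Step size: 2.5 V ÷ 2^11 = 1.221 mV.
(V_in − V_low)/LSB = (0.18446 − 0)/0.0012207 = 151.1096 → code 151 (floor).
Code 151 maps back to 0 + 151×0.0012207 V = 0.18432617 V.
Error = 0.18446 − 0.18432617 = 0.000133828 V = 0.134 mV.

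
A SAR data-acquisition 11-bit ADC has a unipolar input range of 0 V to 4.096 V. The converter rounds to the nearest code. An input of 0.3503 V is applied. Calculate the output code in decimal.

With 2048 levels over 4.096 V, one step is 2.000 mV.
Input sits at 175.150 steps above V_low.
So the output code is 175.

code 175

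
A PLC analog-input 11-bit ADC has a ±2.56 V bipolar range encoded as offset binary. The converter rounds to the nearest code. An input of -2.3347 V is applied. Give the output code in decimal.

Full-scale span = 5.12 V; LSB = 5.12/2^11 = 2.500 mV.
(V_in − V_low)/LSB = (-2.3347 − (−2.56)) / 0.0025 = 90.120.
So the output code is 90.

code 90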